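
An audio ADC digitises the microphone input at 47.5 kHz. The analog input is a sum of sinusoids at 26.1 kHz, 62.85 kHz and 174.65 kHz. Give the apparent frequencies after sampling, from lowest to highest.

15.35 kHz, 21.4 kHz

fs/2 = 23.75 kHz.
26.1 kHz > fs/2 = 23.75 kHz, folds to fs − 26.1 kHz = 21.4 kHz.
62.85 kHz mod fs = 15.35 kHz.
15.35 kHz ≤ fs/2 = 23.75 kHz, appears at 15.35 kHz.
174.65 kHz mod fs = 32.15 kHz.
32.15 kHz > fs/2 = 23.75 kHz, folds to fs − 32.15 kHz = 15.35 kHz.
Distinct values: {15.35 kHz, 21.4 kHz}.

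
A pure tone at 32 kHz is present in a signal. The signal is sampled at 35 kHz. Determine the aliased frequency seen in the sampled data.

3 kHz

32 kHz > fs/2 = 17.5 kHz, folds to fs − 32 kHz = 3 kHz.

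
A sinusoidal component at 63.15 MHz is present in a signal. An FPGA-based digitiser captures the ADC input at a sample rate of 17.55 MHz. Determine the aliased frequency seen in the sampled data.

7.05 MHz

63.15 MHz mod fs = 10.5 MHz.
10.5 MHz > fs/2 = 8.775 MHz, folds to fs − 10.5 MHz = 7.05 MHz.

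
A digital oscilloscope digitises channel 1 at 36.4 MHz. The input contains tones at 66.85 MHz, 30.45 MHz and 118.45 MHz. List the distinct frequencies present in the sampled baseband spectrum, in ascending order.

fs/2 = 18.2 MHz.
66.85 MHz mod fs = 30.45 MHz.
30.45 MHz > fs/2 = 18.2 MHz, folds to fs − 30.45 MHz = 5.95 MHz.
30.45 MHz > fs/2 = 18.2 MHz, folds to fs − 30.45 MHz = 5.95 MHz.
118.45 MHz mod fs = 9.25 MHz.
9.25 MHz ≤ fs/2 = 18.2 MHz, appears at 9.25 MHz.
Distinct values: {5.95 MHz, 9.25 MHz}.

5.95 MHz, 9.25 MHz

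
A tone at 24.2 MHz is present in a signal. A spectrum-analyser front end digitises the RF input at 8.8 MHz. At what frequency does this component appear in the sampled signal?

24.2 MHz mod fs = 6.6 MHz.
6.6 MHz > fs/2 = 4.4 MHz, folds to fs − 6.6 MHz = 2.2 MHz.

2.2 MHz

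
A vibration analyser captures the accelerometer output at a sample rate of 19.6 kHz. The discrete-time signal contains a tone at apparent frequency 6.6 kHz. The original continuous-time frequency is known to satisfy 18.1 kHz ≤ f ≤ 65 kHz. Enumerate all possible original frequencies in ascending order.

26.2 kHz, 32.6 kHz, 45.8 kHz, 52.2 kHz

Frequencies that alias to 6.6 kHz are k·fs ± 6.6 kHz for integer k ≥ 0.
k=0: 6.6 kHz.
k=1: 13 kHz, 26.2 kHz.
k=2: 32.6 kHz, 45.8 kHz.
k=3: 52.2 kHz, 65.4 kHz.
k=4: 71.8 kHz, 85 kHz.
Within [18.1 kHz, 65 kHz]: 26.2 kHz, 32.6 kHz, 45.8 kHz, 52.2 kHz.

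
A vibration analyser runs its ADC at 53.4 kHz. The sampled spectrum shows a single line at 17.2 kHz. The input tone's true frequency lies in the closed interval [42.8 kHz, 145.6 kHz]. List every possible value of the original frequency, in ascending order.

Frequencies that alias to 17.2 kHz are k·fs ± 17.2 kHz for integer k ≥ 0.
k=0: 17.2 kHz.
k=1: 36.2 kHz, 70.6 kHz.
k=2: 89.6 kHz, 124 kHz.
k=3: 143 kHz, 177.4 kHz.
k=4: 196.4 kHz, 230.8 kHz.
Within [42.8 kHz, 145.6 kHz]: 70.6 kHz, 89.6 kHz, 124 kHz, 143 kHz.

70.6 kHz, 89.6 kHz, 124 kHz, 143 kHz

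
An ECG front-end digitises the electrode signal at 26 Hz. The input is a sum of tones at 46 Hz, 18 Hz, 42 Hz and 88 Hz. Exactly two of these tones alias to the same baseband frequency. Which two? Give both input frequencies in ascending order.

fs/2 = 13 Hz.
46 Hz mod fs = 20 Hz.
20 Hz > fs/2 = 13 Hz, folds to fs − 20 Hz = 6 Hz.
18 Hz > fs/2 = 13 Hz, folds to fs − 18 Hz = 8 Hz.
42 Hz mod fs = 16 Hz.
16 Hz > fs/2 = 13 Hz, folds to fs − 16 Hz = 10 Hz.
88 Hz mod fs = 10 Hz.
10 Hz ≤ fs/2 = 13 Hz, appears at 10 Hz.
42 Hz and 88 Hz both map to 10 Hz.

42 Hz, 88 Hz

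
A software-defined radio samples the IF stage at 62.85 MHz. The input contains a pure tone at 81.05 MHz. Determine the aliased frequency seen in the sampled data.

18.2 MHz

81.05 MHz mod fs = 18.2 MHz.
18.2 MHz ≤ fs/2 = 31.425 MHz, appears at 18.2 MHz.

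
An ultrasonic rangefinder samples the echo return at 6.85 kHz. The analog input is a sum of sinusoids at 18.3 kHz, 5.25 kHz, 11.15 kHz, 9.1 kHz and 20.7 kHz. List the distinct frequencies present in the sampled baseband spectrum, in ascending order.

0.15 kHz, 1.6 kHz, 2.25 kHz, 2.55 kHz

fs/2 = 3.425 kHz.
18.3 kHz mod fs = 4.6 kHz.
4.6 kHz > fs/2 = 3.425 kHz, folds to fs − 4.6 kHz = 2.25 kHz.
5.25 kHz > fs/2 = 3.425 kHz, folds to fs − 5.25 kHz = 1.6 kHz.
11.15 kHz mod fs = 4.3 kHz.
4.3 kHz > fs/2 = 3.425 kHz, folds to fs − 4.3 kHz = 2.55 kHz.
9.1 kHz mod fs = 2.25 kHz.
2.25 kHz ≤ fs/2 = 3.425 kHz, appears at 2.25 kHz.
20.7 kHz mod fs = 0.15 kHz.
0.15 kHz ≤ fs/2 = 3.425 kHz, appears at 0.15 kHz.
Distinct values: {0.15 kHz, 1.6 kHz, 2.25 kHz, 2.55 kHz}.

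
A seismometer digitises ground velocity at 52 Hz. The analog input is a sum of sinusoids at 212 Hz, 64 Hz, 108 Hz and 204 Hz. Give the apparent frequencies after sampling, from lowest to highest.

fs/2 = 26 Hz.
212 Hz mod fs = 4 Hz.
4 Hz ≤ fs/2 = 26 Hz, appears at 4 Hz.
64 Hz mod fs = 12 Hz.
12 Hz ≤ fs/2 = 26 Hz, appears at 12 Hz.
108 Hz mod fs = 4 Hz.
4 Hz ≤ fs/2 = 26 Hz, appears at 4 Hz.
204 Hz mod fs = 48 Hz.
48 Hz > fs/2 = 26 Hz, folds to fs − 48 Hz = 4 Hz.
Distinct values: {4 Hz, 12 Hz}.

4 Hz, 12 Hz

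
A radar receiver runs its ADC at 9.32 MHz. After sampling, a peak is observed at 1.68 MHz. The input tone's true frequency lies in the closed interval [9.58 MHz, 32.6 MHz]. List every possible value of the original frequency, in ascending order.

11 MHz, 16.96 MHz, 20.32 MHz, 26.28 MHz, 29.64 MHz

Frequencies that alias to 1.68 MHz are k·fs ± 1.68 MHz for integer k ≥ 0.
k=0: 1.68 MHz.
k=1: 7.64 MHz, 11 MHz.
k=2: 16.96 MHz, 20.32 MHz.
k=3: 26.28 MHz, 29.64 MHz.
k=4: 35.6 MHz, 38.96 MHz.
Within [9.58 MHz, 32.6 MHz]: 11 MHz, 16.96 MHz, 20.32 MHz, 26.28 MHz, 29.64 MHz.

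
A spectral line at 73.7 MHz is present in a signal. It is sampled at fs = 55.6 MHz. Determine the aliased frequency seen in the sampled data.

73.7 MHz mod fs = 18.1 MHz.
18.1 MHz ≤ fs/2 = 27.8 MHz, appears at 18.1 MHz.

18.1 MHz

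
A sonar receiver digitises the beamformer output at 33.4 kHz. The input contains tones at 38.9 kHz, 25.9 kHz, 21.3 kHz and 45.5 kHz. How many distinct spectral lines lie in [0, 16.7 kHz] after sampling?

fs/2 = 16.7 kHz.
38.9 kHz mod fs = 5.5 kHz.
5.5 kHz ≤ fs/2 = 16.7 kHz, appears at 5.5 kHz.
25.9 kHz > fs/2 = 16.7 kHz, folds to fs − 25.9 kHz = 7.5 kHz.
21.3 kHz > fs/2 = 16.7 kHz, folds to fs − 21.3 kHz = 12.1 kHz.
45.5 kHz mod fs = 12.1 kHz.
12.1 kHz ≤ fs/2 = 16.7 kHz, appears at 12.1 kHz.
Distinct values: {5.5 kHz, 7.5 kHz, 12.1 kHz} → 3.

3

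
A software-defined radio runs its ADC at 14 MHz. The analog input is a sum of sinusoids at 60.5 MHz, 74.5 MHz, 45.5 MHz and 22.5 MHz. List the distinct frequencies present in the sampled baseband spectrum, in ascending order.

3.5 MHz, 4.5 MHz, 5.5 MHz

fs/2 = 7 MHz.
60.5 MHz mod fs = 4.5 MHz.
4.5 MHz ≤ fs/2 = 7 MHz, appears at 4.5 MHz.
74.5 MHz mod fs = 4.5 MHz.
4.5 MHz ≤ fs/2 = 7 MHz, appears at 4.5 MHz.
45.5 MHz mod fs = 3.5 MHz.
3.5 MHz ≤ fs/2 = 7 MHz, appears at 3.5 MHz.
22.5 MHz mod fs = 8.5 MHz.
8.5 MHz > fs/2 = 7 MHz, folds to fs − 8.5 MHz = 5.5 MHz.
Distinct values: {3.5 MHz, 4.5 MHz, 5.5 MHz}.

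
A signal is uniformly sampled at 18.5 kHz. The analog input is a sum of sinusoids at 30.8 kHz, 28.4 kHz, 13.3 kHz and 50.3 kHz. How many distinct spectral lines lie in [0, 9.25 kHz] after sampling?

3

fs/2 = 9.25 kHz.
30.8 kHz mod fs = 12.3 kHz.
12.3 kHz > fs/2 = 9.25 kHz, folds to fs − 12.3 kHz = 6.2 kHz.
28.4 kHz mod fs = 9.9 kHz.
9.9 kHz > fs/2 = 9.25 kHz, folds to fs − 9.9 kHz = 8.6 kHz.
13.3 kHz > fs/2 = 9.25 kHz, folds to fs − 13.3 kHz = 5.2 kHz.
50.3 kHz mod fs = 13.3 kHz.
13.3 kHz > fs/2 = 9.25 kHz, folds to fs − 13.3 kHz = 5.2 kHz.
Distinct values: {5.2 kHz, 6.2 kHz, 8.6 kHz} → 3.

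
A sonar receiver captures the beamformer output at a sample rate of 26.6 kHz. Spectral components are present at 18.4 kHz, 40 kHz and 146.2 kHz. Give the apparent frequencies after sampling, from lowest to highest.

8.2 kHz, 13.2 kHz

fs/2 = 13.3 kHz.
18.4 kHz > fs/2 = 13.3 kHz, folds to fs − 18.4 kHz = 8.2 kHz.
40 kHz mod fs = 13.4 kHz.
13.4 kHz > fs/2 = 13.3 kHz, folds to fs − 13.4 kHz = 13.2 kHz.
146.2 kHz mod fs = 13.2 kHz.
13.2 kHz ≤ fs/2 = 13.3 kHz, appears at 13.2 kHz.
Distinct values: {8.2 kHz, 13.2 kHz}.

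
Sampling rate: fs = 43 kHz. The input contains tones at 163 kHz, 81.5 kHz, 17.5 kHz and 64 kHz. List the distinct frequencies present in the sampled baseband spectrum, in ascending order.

fs/2 = 21.5 kHz.
163 kHz mod fs = 34 kHz.
34 kHz > fs/2 = 21.5 kHz, folds to fs − 34 kHz = 9 kHz.
81.5 kHz mod fs = 38.5 kHz.
38.5 kHz > fs/2 = 21.5 kHz, folds to fs − 38.5 kHz = 4.5 kHz.
17.5 kHz ≤ fs/2 = 21.5 kHz, passes unchanged.
64 kHz mod fs = 21 kHz.
21 kHz ≤ fs/2 = 21.5 kHz, appears at 21 kHz.
Distinct values: {4.5 kHz, 9 kHz, 17.5 kHz, 21 kHz}.

4.5 kHz, 9 kHz, 17.5 kHz, 21 kHz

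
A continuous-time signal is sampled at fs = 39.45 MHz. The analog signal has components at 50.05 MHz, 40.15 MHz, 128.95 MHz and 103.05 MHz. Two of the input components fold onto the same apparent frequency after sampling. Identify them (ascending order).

fs/2 = 19.725 MHz.
50.05 MHz mod fs = 10.6 MHz.
10.6 MHz ≤ fs/2 = 19.725 MHz, appears at 10.6 MHz.
40.15 MHz mod fs = 0.7 MHz.
0.7 MHz ≤ fs/2 = 19.725 MHz, appears at 0.7 MHz.
128.95 MHz mod fs = 10.6 MHz.
10.6 MHz ≤ fs/2 = 19.725 MHz, appears at 10.6 MHz.
103.05 MHz mod fs = 24.15 MHz.
24.15 MHz > fs/2 = 19.725 MHz, folds to fs − 24.15 MHz = 15.3 MHz.
50.05 MHz and 128.95 MHz both map to 10.6 MHz.

50.05 MHz, 128.95 MHz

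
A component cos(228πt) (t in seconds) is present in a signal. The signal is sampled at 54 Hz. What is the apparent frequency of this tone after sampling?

6 Hz

ω = 228π rad/s → f = ω/(2π) = 114 Hz.
114 Hz mod fs = 6 Hz.
6 Hz ≤ fs/2 = 27 Hz, appears at 6 Hz.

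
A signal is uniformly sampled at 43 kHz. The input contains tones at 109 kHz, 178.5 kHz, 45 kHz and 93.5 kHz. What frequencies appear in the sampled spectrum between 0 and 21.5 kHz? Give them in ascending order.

2 kHz, 6.5 kHz, 7.5 kHz, 20 kHz

fs/2 = 21.5 kHz.
109 kHz mod fs = 23 kHz.
23 kHz > fs/2 = 21.5 kHz, folds to fs − 23 kHz = 20 kHz.
178.5 kHz mod fs = 6.5 kHz.
6.5 kHz ≤ fs/2 = 21.5 kHz, appears at 6.5 kHz.
45 kHz mod fs = 2 kHz.
2 kHz ≤ fs/2 = 21.5 kHz, appears at 2 kHz.
93.5 kHz mod fs = 7.5 kHz.
7.5 kHz ≤ fs/2 = 21.5 kHz, appears at 7.5 kHz.
Distinct values: {2 kHz, 6.5 kHz, 7.5 kHz, 20 kHz}.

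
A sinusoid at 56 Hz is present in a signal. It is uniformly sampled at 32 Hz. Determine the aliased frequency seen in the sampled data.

8 Hz

56 Hz mod fs = 24 Hz.
24 Hz > fs/2 = 16 Hz, folds to fs − 24 Hz = 8 Hz.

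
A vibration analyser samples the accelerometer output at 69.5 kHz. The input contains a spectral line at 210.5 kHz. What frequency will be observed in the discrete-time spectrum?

210.5 kHz mod fs = 2 kHz.
2 kHz ≤ fs/2 = 34.75 kHz, appears at 2 kHz.

2 kHz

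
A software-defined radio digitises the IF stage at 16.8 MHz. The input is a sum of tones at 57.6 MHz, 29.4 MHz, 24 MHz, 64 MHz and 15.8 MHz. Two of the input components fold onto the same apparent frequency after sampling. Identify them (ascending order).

fs/2 = 8.4 MHz.
57.6 MHz mod fs = 7.2 MHz.
7.2 MHz ≤ fs/2 = 8.4 MHz, appears at 7.2 MHz.
29.4 MHz mod fs = 12.6 MHz.
12.6 MHz > fs/2 = 8.4 MHz, folds to fs − 12.6 MHz = 4.2 MHz.
24 MHz mod fs = 7.2 MHz.
7.2 MHz ≤ fs/2 = 8.4 MHz, appears at 7.2 MHz.
64 MHz mod fs = 13.6 MHz.
13.6 MHz > fs/2 = 8.4 MHz, folds to fs − 13.6 MHz = 3.2 MHz.
15.8 MHz > fs/2 = 8.4 MHz, folds to fs − 15.8 MHz = 1 MHz.
24 MHz and 57.6 MHz both map to 7.2 MHz.

24 MHz, 57.6 MHz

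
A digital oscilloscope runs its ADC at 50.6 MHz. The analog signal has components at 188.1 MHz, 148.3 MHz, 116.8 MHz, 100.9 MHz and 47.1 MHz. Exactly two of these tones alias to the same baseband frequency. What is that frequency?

fs/2 = 25.3 MHz.
188.1 MHz mod fs = 36.3 MHz.
36.3 MHz > fs/2 = 25.3 MHz, folds to fs − 36.3 MHz = 14.3 MHz.
148.3 MHz mod fs = 47.1 MHz.
47.1 MHz > fs/2 = 25.3 MHz, folds to fs − 47.1 MHz = 3.5 MHz.
116.8 MHz mod fs = 15.6 MHz.
15.6 MHz ≤ fs/2 = 25.3 MHz, appears at 15.6 MHz.
100.9 MHz mod fs = 50.3 MHz.
50.3 MHz > fs/2 = 25.3 MHz, folds to fs − 50.3 MHz = 0.3 MHz.
47.1 MHz > fs/2 = 25.3 MHz, folds to fs − 47.1 MHz = 3.5 MHz.
47.1 MHz and 148.3 MHz both map to 3.5 MHz.

3.5 MHz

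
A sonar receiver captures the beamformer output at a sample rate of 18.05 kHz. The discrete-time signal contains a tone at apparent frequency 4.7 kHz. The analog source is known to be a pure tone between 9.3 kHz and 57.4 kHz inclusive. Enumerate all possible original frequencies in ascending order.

Frequencies that alias to 4.7 kHz are k·fs ± 4.7 kHz for integer k ≥ 0.
k=0: 4.7 kHz.
k=1: 13.35 kHz, 22.75 kHz.
k=2: 31.4 kHz, 40.8 kHz.
k=3: 49.45 kHz, 58.85 kHz.
k=4: 67.5 kHz, 76.9 kHz.
Within [9.3 kHz, 57.4 kHz]: 13.35 kHz, 22.75 kHz, 31.4 kHz, 40.8 kHz, 49.45 kHz.

13.35 kHz, 22.75 kHz, 31.4 kHz, 40.8 kHz, 49.45 kHz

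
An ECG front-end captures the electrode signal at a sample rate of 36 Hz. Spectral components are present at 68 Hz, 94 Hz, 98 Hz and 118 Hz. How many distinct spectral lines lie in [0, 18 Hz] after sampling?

fs/2 = 18 Hz.
68 Hz mod fs = 32 Hz.
32 Hz > fs/2 = 18 Hz, folds to fs − 32 Hz = 4 Hz.
94 Hz mod fs = 22 Hz.
22 Hz > fs/2 = 18 Hz, folds to fs − 22 Hz = 14 Hz.
98 Hz mod fs = 26 Hz.
26 Hz > fs/2 = 18 Hz, folds to fs − 26 Hz = 10 Hz.
118 Hz mod fs = 10 Hz.
10 Hz ≤ fs/2 = 18 Hz, appears at 10 Hz.
Distinct values: {4 Hz, 10 Hz, 14 Hz} → 3.

3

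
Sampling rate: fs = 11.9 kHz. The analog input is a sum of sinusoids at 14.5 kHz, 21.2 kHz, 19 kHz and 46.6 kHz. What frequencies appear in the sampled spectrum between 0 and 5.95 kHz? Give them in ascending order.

fs/2 = 5.95 kHz.
14.5 kHz mod fs = 2.6 kHz.
2.6 kHz ≤ fs/2 = 5.95 kHz, appears at 2.6 kHz.
21.2 kHz mod fs = 9.3 kHz.
9.3 kHz > fs/2 = 5.95 kHz, folds to fs − 9.3 kHz = 2.6 kHz.
19 kHz mod fs = 7.1 kHz.
7.1 kHz > fs/2 = 5.95 kHz, folds to fs − 7.1 kHz = 4.8 kHz.
46.6 kHz mod fs = 10.9 kHz.
10.9 kHz > fs/2 = 5.95 kHz, folds to fs − 10.9 kHz = 1 kHz.
Distinct values: {1 kHz, 2.6 kHz, 4.8 kHz}.

1 kHz, 2.6 kHz, 4.8 kHz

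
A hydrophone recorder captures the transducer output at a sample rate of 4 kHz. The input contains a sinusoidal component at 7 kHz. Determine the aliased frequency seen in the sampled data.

1 kHz

7 kHz mod fs = 3 kHz.
3 kHz > fs/2 = 2 kHz, folds to fs − 3 kHz = 1 kHz.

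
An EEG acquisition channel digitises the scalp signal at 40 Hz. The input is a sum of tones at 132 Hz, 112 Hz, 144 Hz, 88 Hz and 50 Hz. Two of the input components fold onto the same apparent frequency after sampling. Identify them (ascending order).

fs/2 = 20 Hz.
132 Hz mod fs = 12 Hz.
12 Hz ≤ fs/2 = 20 Hz, appears at 12 Hz.
112 Hz mod fs = 32 Hz.
32 Hz > fs/2 = 20 Hz, folds to fs − 32 Hz = 8 Hz.
144 Hz mod fs = 24 Hz.
24 Hz > fs/2 = 20 Hz, folds to fs − 24 Hz = 16 Hz.
88 Hz mod fs = 8 Hz.
8 Hz ≤ fs/2 = 20 Hz, appears at 8 Hz.
50 Hz mod fs = 10 Hz.
10 Hz ≤ fs/2 = 20 Hz, appears at 10 Hz.
88 Hz and 112 Hz both map to 8 Hz.

88 Hz, 112 Hz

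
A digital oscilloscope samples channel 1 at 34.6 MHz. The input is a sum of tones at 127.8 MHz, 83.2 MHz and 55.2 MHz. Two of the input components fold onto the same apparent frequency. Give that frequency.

fs/2 = 17.3 MHz.
127.8 MHz mod fs = 24 MHz.
24 MHz > fs/2 = 17.3 MHz, folds to fs − 24 MHz = 10.6 MHz.
83.2 MHz mod fs = 14 MHz.
14 MHz ≤ fs/2 = 17.3 MHz, appears at 14 MHz.
55.2 MHz mod fs = 20.6 MHz.
20.6 MHz > fs/2 = 17.3 MHz, folds to fs − 20.6 MHz = 14 MHz.
55.2 MHz and 83.2 MHz both map to 14 MHz.

14 MHz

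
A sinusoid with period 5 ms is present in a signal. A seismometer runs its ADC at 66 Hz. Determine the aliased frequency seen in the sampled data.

T = 5 ms → f = 1/T = 200 Hz.
200 Hz mod fs = 2 Hz.
2 Hz ≤ fs/2 = 33 Hz, appears at 2 Hz.

2 Hz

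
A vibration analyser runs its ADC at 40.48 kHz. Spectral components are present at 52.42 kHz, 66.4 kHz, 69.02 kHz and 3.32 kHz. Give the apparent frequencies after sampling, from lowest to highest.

3.32 kHz, 11.94 kHz, 14.56 kHz

fs/2 = 20.24 kHz.
52.42 kHz mod fs = 11.94 kHz.
11.94 kHz ≤ fs/2 = 20.24 kHz, appears at 11.94 kHz.
66.4 kHz mod fs = 25.92 kHz.
25.92 kHz > fs/2 = 20.24 kHz, folds to fs − 25.92 kHz = 14.56 kHz.
69.02 kHz mod fs = 28.54 kHz.
28.54 kHz > fs/2 = 20.24 kHz, folds to fs − 28.54 kHz = 11.94 kHz.
3.32 kHz ≤ fs/2 = 20.24 kHz, passes unchanged.
Distinct values: {3.32 kHz, 11.94 kHz, 14.56 kHz}.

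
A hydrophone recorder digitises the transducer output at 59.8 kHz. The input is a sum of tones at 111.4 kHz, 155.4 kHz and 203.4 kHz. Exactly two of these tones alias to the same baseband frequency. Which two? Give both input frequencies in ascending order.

fs/2 = 29.9 kHz.
111.4 kHz mod fs = 51.6 kHz.
51.6 kHz > fs/2 = 29.9 kHz, folds to fs − 51.6 kHz = 8.2 kHz.
155.4 kHz mod fs = 35.8 kHz.
35.8 kHz > fs/2 = 29.9 kHz, folds to fs − 35.8 kHz = 24 kHz.
203.4 kHz mod fs = 24 kHz.
24 kHz ≤ fs/2 = 29.9 kHz, appears at 24 kHz.
155.4 kHz and 203.4 kHz both map to 24 kHz.

155.4 kHz, 203.4 kHz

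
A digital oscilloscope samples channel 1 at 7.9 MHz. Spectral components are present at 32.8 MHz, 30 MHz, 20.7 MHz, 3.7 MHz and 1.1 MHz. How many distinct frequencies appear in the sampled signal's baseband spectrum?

fs/2 = 3.95 MHz.
32.8 MHz mod fs = 1.2 MHz.
1.2 MHz ≤ fs/2 = 3.95 MHz, appears at 1.2 MHz.
30 MHz mod fs = 6.3 MHz.
6.3 MHz > fs/2 = 3.95 MHz, folds to fs − 6.3 MHz = 1.6 MHz.
20.7 MHz mod fs = 4.9 MHz.
4.9 MHz > fs/2 = 3.95 MHz, folds to fs − 4.9 MHz = 3 MHz.
3.7 MHz ≤ fs/2 = 3.95 MHz, passes unchanged.
1.1 MHz ≤ fs/2 = 3.95 MHz, passes unchanged.
Distinct values: {1.1 MHz, 1.2 MHz, 1.6 MHz, 3 MHz, 3.7 MHz} → 5.

5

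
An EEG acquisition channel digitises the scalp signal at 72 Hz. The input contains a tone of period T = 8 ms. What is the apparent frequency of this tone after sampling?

19 Hz

T = 8 ms → f = 1/T = 125 Hz.
125 Hz mod fs = 53 Hz.
53 Hz > fs/2 = 36 Hz, folds to fs − 53 Hz = 19 Hz.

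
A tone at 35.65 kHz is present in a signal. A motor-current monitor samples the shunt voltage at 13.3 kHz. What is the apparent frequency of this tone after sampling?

35.65 kHz mod fs = 9.05 kHz.
9.05 kHz > fs/2 = 6.65 kHz, folds to fs − 9.05 kHz = 4.25 kHz.

4.25 kHz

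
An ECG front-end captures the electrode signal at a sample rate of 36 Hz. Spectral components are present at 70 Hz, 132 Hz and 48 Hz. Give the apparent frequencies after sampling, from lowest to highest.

fs/2 = 18 Hz.
70 Hz mod fs = 34 Hz.
34 Hz > fs/2 = 18 Hz, folds to fs − 34 Hz = 2 Hz.
132 Hz mod fs = 24 Hz.
24 Hz > fs/2 = 18 Hz, folds to fs − 24 Hz = 12 Hz.
48 Hz mod fs = 12 Hz.
12 Hz ≤ fs/2 = 18 Hz, appears at 12 Hz.
Distinct values: {2 Hz, 12 Hz}.

2 Hz, 12 Hz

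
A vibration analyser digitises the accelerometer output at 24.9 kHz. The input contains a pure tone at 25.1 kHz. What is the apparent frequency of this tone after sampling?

0.2 kHz

25.1 kHz mod fs = 0.2 kHz.
0.2 kHz ≤ fs/2 = 12.45 kHz, appears at 0.2 kHz.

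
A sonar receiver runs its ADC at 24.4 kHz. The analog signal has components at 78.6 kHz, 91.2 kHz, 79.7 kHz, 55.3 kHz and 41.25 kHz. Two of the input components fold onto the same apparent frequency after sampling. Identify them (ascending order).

55.3 kHz, 79.7 kHz

fs/2 = 12.2 kHz.
78.6 kHz mod fs = 5.4 kHz.
5.4 kHz ≤ fs/2 = 12.2 kHz, appears at 5.4 kHz.
91.2 kHz mod fs = 18 kHz.
18 kHz > fs/2 = 12.2 kHz, folds to fs − 18 kHz = 6.4 kHz.
79.7 kHz mod fs = 6.5 kHz.
6.5 kHz ≤ fs/2 = 12.2 kHz, appears at 6.5 kHz.
55.3 kHz mod fs = 6.5 kHz.
6.5 kHz ≤ fs/2 = 12.2 kHz, appears at 6.5 kHz.
41.25 kHz mod fs = 16.85 kHz.
16.85 kHz > fs/2 = 12.2 kHz, folds to fs − 16.85 kHz = 7.55 kHz.
55.3 kHz and 79.7 kHz both map to 6.5 kHz.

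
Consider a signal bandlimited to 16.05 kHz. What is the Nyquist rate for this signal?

32.1 kHz

Nyquist rate = 2 × 16.05 kHz = 32.1 kHz.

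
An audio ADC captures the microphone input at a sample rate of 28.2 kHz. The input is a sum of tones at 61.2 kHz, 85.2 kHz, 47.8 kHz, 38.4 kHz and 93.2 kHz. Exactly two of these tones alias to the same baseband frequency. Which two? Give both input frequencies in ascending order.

47.8 kHz, 93.2 kHz

fs/2 = 14.1 kHz.
61.2 kHz mod fs = 4.8 kHz.
4.8 kHz ≤ fs/2 = 14.1 kHz, appears at 4.8 kHz.
85.2 kHz mod fs = 0.6 kHz.
0.6 kHz ≤ fs/2 = 14.1 kHz, appears at 0.6 kHz.
47.8 kHz mod fs = 19.6 kHz.
19.6 kHz > fs/2 = 14.1 kHz, folds to fs − 19.6 kHz = 8.6 kHz.
38.4 kHz mod fs = 10.2 kHz.
10.2 kHz ≤ fs/2 = 14.1 kHz, appears at 10.2 kHz.
93.2 kHz mod fs = 8.6 kHz.
8.6 kHz ≤ fs/2 = 14.1 kHz, appears at 8.6 kHz.
47.8 kHz and 93.2 kHz both map to 8.6 kHz.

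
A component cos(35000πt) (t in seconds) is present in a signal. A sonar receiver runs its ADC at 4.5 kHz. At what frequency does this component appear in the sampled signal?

ω = 35000π rad/s → f = ω/(2π) = 17500 Hz = 17.5 kHz.
17.5 kHz mod fs = 4 kHz.
4 kHz > fs/2 = 2.25 kHz, folds to fs − 4 kHz = 0.5 kHz.

0.5 kHz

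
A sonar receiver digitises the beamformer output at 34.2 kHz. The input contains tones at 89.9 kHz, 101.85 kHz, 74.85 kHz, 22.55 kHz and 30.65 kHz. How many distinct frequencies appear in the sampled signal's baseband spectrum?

5

fs/2 = 17.1 kHz.
89.9 kHz mod fs = 21.5 kHz.
21.5 kHz > fs/2 = 17.1 kHz, folds to fs − 21.5 kHz = 12.7 kHz.
101.85 kHz mod fs = 33.45 kHz.
33.45 kHz > fs/2 = 17.1 kHz, folds to fs − 33.45 kHz = 0.75 kHz.
74.85 kHz mod fs = 6.45 kHz.
6.45 kHz ≤ fs/2 = 17.1 kHz, appears at 6.45 kHz.
22.55 kHz > fs/2 = 17.1 kHz, folds to fs − 22.55 kHz = 11.65 kHz.
30.65 kHz > fs/2 = 17.1 kHz, folds to fs − 30.65 kHz = 3.55 kHz.
Distinct values: {0.75 kHz, 3.55 kHz, 6.45 kHz, 11.65 kHz, 12.7 kHz} → 5.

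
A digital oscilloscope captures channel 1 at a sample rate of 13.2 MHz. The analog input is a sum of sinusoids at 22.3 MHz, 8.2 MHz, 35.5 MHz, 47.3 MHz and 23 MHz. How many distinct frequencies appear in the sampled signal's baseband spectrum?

4

fs/2 = 6.6 MHz.
22.3 MHz mod fs = 9.1 MHz.
9.1 MHz > fs/2 = 6.6 MHz, folds to fs − 9.1 MHz = 4.1 MHz.
8.2 MHz > fs/2 = 6.6 MHz, folds to fs − 8.2 MHz = 5 MHz.
35.5 MHz mod fs = 9.1 MHz.
9.1 MHz > fs/2 = 6.6 MHz, folds to fs − 9.1 MHz = 4.1 MHz.
47.3 MHz mod fs = 7.7 MHz.
7.7 MHz > fs/2 = 6.6 MHz, folds to fs − 7.7 MHz = 5.5 MHz.
23 MHz mod fs = 9.8 MHz.
9.8 MHz > fs/2 = 6.6 MHz, folds to fs − 9.8 MHz = 3.4 MHz.
Distinct values: {3.4 MHz, 4.1 MHz, 5 MHz, 5.5 MHz} → 4.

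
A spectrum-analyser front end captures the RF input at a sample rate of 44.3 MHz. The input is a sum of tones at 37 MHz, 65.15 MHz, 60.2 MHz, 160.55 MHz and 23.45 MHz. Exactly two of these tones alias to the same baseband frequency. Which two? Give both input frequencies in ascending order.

fs/2 = 22.15 MHz.
37 MHz > fs/2 = 22.15 MHz, folds to fs − 37 MHz = 7.3 MHz.
65.15 MHz mod fs = 20.85 MHz.
20.85 MHz ≤ fs/2 = 22.15 MHz, appears at 20.85 MHz.
60.2 MHz mod fs = 15.9 MHz.
15.9 MHz ≤ fs/2 = 22.15 MHz, appears at 15.9 MHz.
160.55 MHz mod fs = 27.65 MHz.
27.65 MHz > fs/2 = 22.15 MHz, folds to fs − 27.65 MHz = 16.65 MHz.
23.45 MHz > fs/2 = 22.15 MHz, folds to fs − 23.45 MHz = 20.85 MHz.
23.45 MHz and 65.15 MHz both map to 20.85 MHz.

23.45 MHz, 65.15 MHz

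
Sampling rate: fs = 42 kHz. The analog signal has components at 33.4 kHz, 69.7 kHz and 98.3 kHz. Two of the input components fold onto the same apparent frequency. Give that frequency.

fs/2 = 21 kHz.
33.4 kHz > fs/2 = 21 kHz, folds to fs − 33.4 kHz = 8.6 kHz.
69.7 kHz mod fs = 27.7 kHz.
27.7 kHz > fs/2 = 21 kHz, folds to fs − 27.7 kHz = 14.3 kHz.
98.3 kHz mod fs = 14.3 kHz.
14.3 kHz ≤ fs/2 = 21 kHz, appears at 14.3 kHz.
69.7 kHz and 98.3 kHz both map to 14.3 kHz.

14.3 kHz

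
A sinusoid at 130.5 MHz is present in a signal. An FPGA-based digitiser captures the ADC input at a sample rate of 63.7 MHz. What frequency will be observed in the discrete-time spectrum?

3.1 MHz

130.5 MHz mod fs = 3.1 MHz.
3.1 MHz ≤ fs/2 = 31.85 MHz, appears at 3.1 MHz.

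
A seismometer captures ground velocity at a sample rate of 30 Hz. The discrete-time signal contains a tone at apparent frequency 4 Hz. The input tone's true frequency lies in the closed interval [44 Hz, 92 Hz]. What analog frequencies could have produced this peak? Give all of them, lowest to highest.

56 Hz, 64 Hz, 86 Hz

Frequencies that alias to 4 Hz are k·fs ± 4 Hz for integer k ≥ 0.
k=0: 4 Hz.
k=1: 26 Hz, 34 Hz.
k=2: 56 Hz, 64 Hz.
k=3: 86 Hz, 94 Hz.
k=4: 116 Hz, 124 Hz.
Within [44 Hz, 92 Hz]: 56 Hz, 64 Hz, 86 Hz.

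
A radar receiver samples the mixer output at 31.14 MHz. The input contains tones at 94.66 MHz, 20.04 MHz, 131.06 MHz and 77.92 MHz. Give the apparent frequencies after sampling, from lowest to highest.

1.24 MHz, 6.5 MHz, 11.1 MHz, 15.5 MHz

fs/2 = 15.57 MHz.
94.66 MHz mod fs = 1.24 MHz.
1.24 MHz ≤ fs/2 = 15.57 MHz, appears at 1.24 MHz.
20.04 MHz > fs/2 = 15.57 MHz, folds to fs − 20.04 MHz = 11.1 MHz.
131.06 MHz mod fs = 6.5 MHz.
6.5 MHz ≤ fs/2 = 15.57 MHz, appears at 6.5 MHz.
77.92 MHz mod fs = 15.64 MHz.
15.64 MHz > fs/2 = 15.57 MHz, folds to fs − 15.64 MHz = 15.5 MHz.
Distinct values: {1.24 MHz, 6.5 MHz, 11.1 MHz, 15.5 MHz}.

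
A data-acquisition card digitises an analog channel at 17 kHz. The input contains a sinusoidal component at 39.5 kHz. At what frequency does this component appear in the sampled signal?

5.5 kHz

39.5 kHz mod fs = 5.5 kHz.
5.5 kHz ≤ fs/2 = 8.5 kHz, appears at 5.5 kHz.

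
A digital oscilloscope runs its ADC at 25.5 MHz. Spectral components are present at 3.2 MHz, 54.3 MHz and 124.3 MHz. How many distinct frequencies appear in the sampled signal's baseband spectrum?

fs/2 = 12.75 MHz.
3.2 MHz ≤ fs/2 = 12.75 MHz, passes unchanged.
54.3 MHz mod fs = 3.3 MHz.
3.3 MHz ≤ fs/2 = 12.75 MHz, appears at 3.3 MHz.
124.3 MHz mod fs = 22.3 MHz.
22.3 MHz > fs/2 = 12.75 MHz, folds to fs − 22.3 MHz = 3.2 MHz.
Distinct values: {3.2 MHz, 3.3 MHz} → 2.

2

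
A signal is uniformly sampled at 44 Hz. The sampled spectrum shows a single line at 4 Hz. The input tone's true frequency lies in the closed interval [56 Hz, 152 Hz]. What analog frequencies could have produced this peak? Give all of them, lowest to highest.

Frequencies that alias to 4 Hz are k·fs ± 4 Hz for integer k ≥ 0.
k=0: 4 Hz.
k=1: 40 Hz, 48 Hz.
k=2: 84 Hz, 92 Hz.
k=3: 128 Hz, 136 Hz.
k=4: 172 Hz, 180 Hz.
Within [56 Hz, 152 Hz]: 84 Hz, 92 Hz, 128 Hz, 136 Hz.

84 Hz, 92 Hz, 128 Hz, 136 Hz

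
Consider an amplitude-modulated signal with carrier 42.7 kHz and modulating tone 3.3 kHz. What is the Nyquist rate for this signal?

AM sidebands sit at fc ± fm = 39.4 kHz and 46 kHz.
Highest-frequency component: 46 kHz.
Nyquist rate = 2 × 46 kHz = 92 kHz.

92 kHz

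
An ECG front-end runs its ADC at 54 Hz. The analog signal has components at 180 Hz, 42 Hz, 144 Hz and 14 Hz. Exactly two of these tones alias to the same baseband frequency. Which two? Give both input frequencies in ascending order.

144 Hz, 180 Hz

fs/2 = 27 Hz.
180 Hz mod fs = 18 Hz.
18 Hz ≤ fs/2 = 27 Hz, appears at 18 Hz.
42 Hz > fs/2 = 27 Hz, folds to fs − 42 Hz = 12 Hz.
144 Hz mod fs = 36 Hz.
36 Hz > fs/2 = 27 Hz, folds to fs − 36 Hz = 18 Hz.
14 Hz ≤ fs/2 = 27 Hz, passes unchanged.
144 Hz and 180 Hz both map to 18 Hz.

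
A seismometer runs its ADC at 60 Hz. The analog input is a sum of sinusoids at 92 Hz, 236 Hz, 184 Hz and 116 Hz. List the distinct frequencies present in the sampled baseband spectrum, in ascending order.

4 Hz, 28 Hz

fs/2 = 30 Hz.
92 Hz mod fs = 32 Hz.
32 Hz > fs/2 = 30 Hz, folds to fs − 32 Hz = 28 Hz.
236 Hz mod fs = 56 Hz.
56 Hz > fs/2 = 30 Hz, folds to fs − 56 Hz = 4 Hz.
184 Hz mod fs = 4 Hz.
4 Hz ≤ fs/2 = 30 Hz, appears at 4 Hz.
116 Hz mod fs = 56 Hz.
56 Hz > fs/2 = 30 Hz, folds to fs − 56 Hz = 4 Hz.
Distinct values: {4 Hz, 28 Hz}.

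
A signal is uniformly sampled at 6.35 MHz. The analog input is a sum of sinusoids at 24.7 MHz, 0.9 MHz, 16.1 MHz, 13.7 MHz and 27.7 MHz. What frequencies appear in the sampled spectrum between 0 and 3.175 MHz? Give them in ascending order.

fs/2 = 3.175 MHz.
24.7 MHz mod fs = 5.65 MHz.
5.65 MHz > fs/2 = 3.175 MHz, folds to fs − 5.65 MHz = 0.7 MHz.
0.9 MHz ≤ fs/2 = 3.175 MHz, passes unchanged.
16.1 MHz mod fs = 3.4 MHz.
3.4 MHz > fs/2 = 3.175 MHz, folds to fs − 3.4 MHz = 2.95 MHz.
13.7 MHz mod fs = 1 MHz.
1 MHz ≤ fs/2 = 3.175 MHz, appears at 1 MHz.
27.7 MHz mod fs = 2.3 MHz.
2.3 MHz ≤ fs/2 = 3.175 MHz, appears at 2.3 MHz.
Distinct values: {0.7 MHz, 0.9 MHz, 1 MHz, 2.3 MHz, 2.95 MHz}.

0.7 MHz, 0.9 MHz, 1 MHz, 2.3 MHz, 2.95 MHz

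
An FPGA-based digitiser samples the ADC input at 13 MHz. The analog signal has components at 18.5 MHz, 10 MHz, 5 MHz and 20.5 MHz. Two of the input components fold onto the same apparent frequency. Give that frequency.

5.5 MHz

fs/2 = 6.5 MHz.
18.5 MHz mod fs = 5.5 MHz.
5.5 MHz ≤ fs/2 = 6.5 MHz, appears at 5.5 MHz.
10 MHz > fs/2 = 6.5 MHz, folds to fs − 10 MHz = 3 MHz.
5 MHz ≤ fs/2 = 6.5 MHz, passes unchanged.
20.5 MHz mod fs = 7.5 MHz.
7.5 MHz > fs/2 = 6.5 MHz, folds to fs − 7.5 MHz = 5.5 MHz.
18.5 MHz and 20.5 MHz both map to 5.5 MHz.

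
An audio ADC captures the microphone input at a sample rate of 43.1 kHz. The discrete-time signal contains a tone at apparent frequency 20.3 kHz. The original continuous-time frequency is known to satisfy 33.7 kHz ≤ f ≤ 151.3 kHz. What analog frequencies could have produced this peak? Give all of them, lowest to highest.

Frequencies that alias to 20.3 kHz are k·fs ± 20.3 kHz for integer k ≥ 0.
k=0: 20.3 kHz.
k=1: 22.8 kHz, 63.4 kHz.
k=2: 65.9 kHz, 106.5 kHz.
k=3: 109 kHz, 149.6 kHz.
k=4: 152.1 kHz, 192.7 kHz.
Within [33.7 kHz, 151.3 kHz]: 63.4 kHz, 65.9 kHz, 106.5 kHz, 109 kHz, 149.6 kHz.

63.4 kHz, 65.9 kHz, 106.5 kHz, 109 kHz, 149.6 kHz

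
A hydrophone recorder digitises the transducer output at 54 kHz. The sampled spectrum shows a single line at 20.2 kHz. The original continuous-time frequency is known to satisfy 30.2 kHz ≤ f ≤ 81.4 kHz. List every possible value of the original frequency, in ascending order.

Frequencies that alias to 20.2 kHz are k·fs ± 20.2 kHz for integer k ≥ 0.
k=0: 20.2 kHz.
k=1: 33.8 kHz, 74.2 kHz.
k=2: 87.8 kHz, 128.2 kHz.
Within [30.2 kHz, 81.4 kHz]: 33.8 kHz, 74.2 kHz.

33.8 kHz, 74.2 kHz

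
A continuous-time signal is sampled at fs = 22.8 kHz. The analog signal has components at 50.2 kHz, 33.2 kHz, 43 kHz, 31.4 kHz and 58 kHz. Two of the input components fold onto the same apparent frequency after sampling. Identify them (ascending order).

fs/2 = 11.4 kHz.
50.2 kHz mod fs = 4.6 kHz.
4.6 kHz ≤ fs/2 = 11.4 kHz, appears at 4.6 kHz.
33.2 kHz mod fs = 10.4 kHz.
10.4 kHz ≤ fs/2 = 11.4 kHz, appears at 10.4 kHz.
43 kHz mod fs = 20.2 kHz.
20.2 kHz > fs/2 = 11.4 kHz, folds to fs − 20.2 kHz = 2.6 kHz.
31.4 kHz mod fs = 8.6 kHz.
8.6 kHz ≤ fs/2 = 11.4 kHz, appears at 8.6 kHz.
58 kHz mod fs = 12.4 kHz.
12.4 kHz > fs/2 = 11.4 kHz, folds to fs − 12.4 kHz = 10.4 kHz.
33.2 kHz and 58 kHz both map to 10.4 kHz.

33.2 kHz, 58 kHz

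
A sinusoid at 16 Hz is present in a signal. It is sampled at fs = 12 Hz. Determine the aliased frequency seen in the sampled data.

16 Hz mod fs = 4 Hz.
4 Hz ≤ fs/2 = 6 Hz, appears at 4 Hz.

4 Hz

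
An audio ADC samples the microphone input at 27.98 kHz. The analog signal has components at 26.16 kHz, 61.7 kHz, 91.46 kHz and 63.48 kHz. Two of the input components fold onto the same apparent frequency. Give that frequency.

7.52 kHz

fs/2 = 13.99 kHz.
26.16 kHz > fs/2 = 13.99 kHz, folds to fs − 26.16 kHz = 1.82 kHz.
61.7 kHz mod fs = 5.74 kHz.
5.74 kHz ≤ fs/2 = 13.99 kHz, appears at 5.74 kHz.
91.46 kHz mod fs = 7.52 kHz.
7.52 kHz ≤ fs/2 = 13.99 kHz, appears at 7.52 kHz.
63.48 kHz mod fs = 7.52 kHz.
7.52 kHz ≤ fs/2 = 13.99 kHz, appears at 7.52 kHz.
63.48 kHz and 91.46 kHz both map to 7.52 kHz.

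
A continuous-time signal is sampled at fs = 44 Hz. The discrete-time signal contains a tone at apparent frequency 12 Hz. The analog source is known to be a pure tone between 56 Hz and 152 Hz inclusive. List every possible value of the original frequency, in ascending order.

Frequencies that alias to 12 Hz are k·fs ± 12 Hz for integer k ≥ 0.
k=0: 12 Hz.
k=1: 32 Hz, 56 Hz.
k=2: 76 Hz, 100 Hz.
k=3: 120 Hz, 144 Hz.
k=4: 164 Hz, 188 Hz.
Within [56 Hz, 152 Hz]: 56 Hz, 76 Hz, 100 Hz, 120 Hz, 144 Hz.

56 Hz, 76 Hz, 100 Hz, 120 Hz, 144 Hz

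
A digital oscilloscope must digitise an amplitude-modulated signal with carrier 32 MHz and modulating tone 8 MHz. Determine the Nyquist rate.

80 MHz

AM sidebands sit at fc ± fm = 24 MHz and 40 MHz.
Highest-frequency component: 40 MHz.
Nyquist rate = 2 × 40 MHz = 80 MHz.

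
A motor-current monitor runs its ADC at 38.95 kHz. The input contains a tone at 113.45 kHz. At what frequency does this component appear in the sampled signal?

3.4 kHz

113.45 kHz mod fs = 35.55 kHz.
35.55 kHz > fs/2 = 19.475 kHz, folds to fs − 35.55 kHz = 3.4 kHz.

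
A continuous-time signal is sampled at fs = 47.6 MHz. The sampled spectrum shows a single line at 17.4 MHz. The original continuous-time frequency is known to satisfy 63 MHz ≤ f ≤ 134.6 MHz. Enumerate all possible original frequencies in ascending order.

65 MHz, 77.8 MHz, 112.6 MHz, 125.4 MHz

Frequencies that alias to 17.4 MHz are k·fs ± 17.4 MHz for integer k ≥ 0.
k=0: 17.4 MHz.
k=1: 30.2 MHz, 65 MHz.
k=2: 77.8 MHz, 112.6 MHz.
k=3: 125.4 MHz, 160.2 MHz.
k=4: 173 MHz, 207.8 MHz.
Within [63 MHz, 134.6 MHz]: 65 MHz, 77.8 MHz, 112.6 MHz, 125.4 MHz.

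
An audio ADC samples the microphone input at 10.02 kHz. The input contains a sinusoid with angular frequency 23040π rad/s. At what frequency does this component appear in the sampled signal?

1.5 kHz

ω = 23040π rad/s → f = ω/(2π) = 11520 Hz = 11.52 kHz.
11.52 kHz mod fs = 1.5 kHz.
1.5 kHz ≤ fs/2 = 5.01 kHz, appears at 1.5 kHz.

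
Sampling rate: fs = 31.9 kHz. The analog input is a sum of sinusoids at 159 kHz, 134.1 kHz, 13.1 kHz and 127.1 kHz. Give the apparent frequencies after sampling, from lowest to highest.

fs/2 = 15.95 kHz.
159 kHz mod fs = 31.4 kHz.
31.4 kHz > fs/2 = 15.95 kHz, folds to fs − 31.4 kHz = 0.5 kHz.
134.1 kHz mod fs = 6.5 kHz.
6.5 kHz ≤ fs/2 = 15.95 kHz, appears at 6.5 kHz.
13.1 kHz ≤ fs/2 = 15.95 kHz, passes unchanged.
127.1 kHz mod fs = 31.4 kHz.
31.4 kHz > fs/2 = 15.95 kHz, folds to fs − 31.4 kHz = 0.5 kHz.
Distinct values: {0.5 kHz, 6.5 kHz, 13.1 kHz}.

0.5 kHz, 6.5 kHz, 13.1 kHz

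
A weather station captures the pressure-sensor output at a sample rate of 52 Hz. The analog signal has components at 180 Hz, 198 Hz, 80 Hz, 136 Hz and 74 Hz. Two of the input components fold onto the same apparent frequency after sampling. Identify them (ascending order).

80 Hz, 180 Hz

fs/2 = 26 Hz.
180 Hz mod fs = 24 Hz.
24 Hz ≤ fs/2 = 26 Hz, appears at 24 Hz.
198 Hz mod fs = 42 Hz.
42 Hz > fs/2 = 26 Hz, folds to fs − 42 Hz = 10 Hz.
80 Hz mod fs = 28 Hz.
28 Hz > fs/2 = 26 Hz, folds to fs − 28 Hz = 24 Hz.
136 Hz mod fs = 32 Hz.
32 Hz > fs/2 = 26 Hz, folds to fs − 32 Hz = 20 Hz.
74 Hz mod fs = 22 Hz.
22 Hz ≤ fs/2 = 26 Hz, appears at 22 Hz.
80 Hz and 180 Hz both map to 24 Hz.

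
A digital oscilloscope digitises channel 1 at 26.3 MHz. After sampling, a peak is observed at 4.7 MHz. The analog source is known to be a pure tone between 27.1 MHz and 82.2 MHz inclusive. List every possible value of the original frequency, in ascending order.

Frequencies that alias to 4.7 MHz are k·fs ± 4.7 MHz for integer k ≥ 0.
k=0: 4.7 MHz.
k=1: 21.6 MHz, 31 MHz.
k=2: 47.9 MHz, 57.3 MHz.
k=3: 74.2 MHz, 83.6 MHz.
k=4: 100.5 MHz, 109.9 MHz.
Within [27.1 MHz, 82.2 MHz]: 31 MHz, 47.9 MHz, 57.3 MHz, 74.2 MHz.

31 MHz, 47.9 MHz, 57.3 MHz, 74.2 MHz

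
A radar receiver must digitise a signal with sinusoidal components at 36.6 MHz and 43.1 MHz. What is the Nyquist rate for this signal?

86.2 MHz

Highest-frequency component: 43.1 MHz.
Nyquist rate = 2 × 43.1 MHz = 86.2 MHz.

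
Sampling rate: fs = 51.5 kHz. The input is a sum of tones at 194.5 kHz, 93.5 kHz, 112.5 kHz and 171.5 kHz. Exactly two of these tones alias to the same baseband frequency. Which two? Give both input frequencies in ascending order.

fs/2 = 25.75 kHz.
194.5 kHz mod fs = 40 kHz.
40 kHz > fs/2 = 25.75 kHz, folds to fs − 40 kHz = 11.5 kHz.
93.5 kHz mod fs = 42 kHz.
42 kHz > fs/2 = 25.75 kHz, folds to fs − 42 kHz = 9.5 kHz.
112.5 kHz mod fs = 9.5 kHz.
9.5 kHz ≤ fs/2 = 25.75 kHz, appears at 9.5 kHz.
171.5 kHz mod fs = 17 kHz.
17 kHz ≤ fs/2 = 25.75 kHz, appears at 17 kHz.
93.5 kHz and 112.5 kHz both map to 9.5 kHz.

93.5 kHz, 112.5 kHz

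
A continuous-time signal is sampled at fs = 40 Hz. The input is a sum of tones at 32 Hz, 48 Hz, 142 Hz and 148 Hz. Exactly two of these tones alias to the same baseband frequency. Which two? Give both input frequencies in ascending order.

32 Hz, 48 Hz

fs/2 = 20 Hz.
32 Hz > fs/2 = 20 Hz, folds to fs − 32 Hz = 8 Hz.
48 Hz mod fs = 8 Hz.
8 Hz ≤ fs/2 = 20 Hz, appears at 8 Hz.
142 Hz mod fs = 22 Hz.
22 Hz > fs/2 = 20 Hz, folds to fs − 22 Hz = 18 Hz.
148 Hz mod fs = 28 Hz.
28 Hz > fs/2 = 20 Hz, folds to fs − 28 Hz = 12 Hz.
32 Hz and 48 Hz both map to 8 Hz.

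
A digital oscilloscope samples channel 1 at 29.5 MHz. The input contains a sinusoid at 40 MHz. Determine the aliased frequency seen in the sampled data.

10.5 MHz

40 MHz mod fs = 10.5 MHz.
10.5 MHz ≤ fs/2 = 14.75 MHz, appears at 10.5 MHz.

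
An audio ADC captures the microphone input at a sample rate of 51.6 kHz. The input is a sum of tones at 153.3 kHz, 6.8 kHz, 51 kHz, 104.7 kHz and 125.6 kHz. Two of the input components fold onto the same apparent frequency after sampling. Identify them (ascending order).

fs/2 = 25.8 kHz.
153.3 kHz mod fs = 50.1 kHz.
50.1 kHz > fs/2 = 25.8 kHz, folds to fs − 50.1 kHz = 1.5 kHz.
6.8 kHz ≤ fs/2 = 25.8 kHz, passes unchanged.
51 kHz > fs/2 = 25.8 kHz, folds to fs − 51 kHz = 0.6 kHz.
104.7 kHz mod fs = 1.5 kHz.
1.5 kHz ≤ fs/2 = 25.8 kHz, appears at 1.5 kHz.
125.6 kHz mod fs = 22.4 kHz.
22.4 kHz ≤ fs/2 = 25.8 kHz, appears at 22.4 kHz.
104.7 kHz and 153.3 kHz both map to 1.5 kHz.

104.7 kHz, 153.3 kHz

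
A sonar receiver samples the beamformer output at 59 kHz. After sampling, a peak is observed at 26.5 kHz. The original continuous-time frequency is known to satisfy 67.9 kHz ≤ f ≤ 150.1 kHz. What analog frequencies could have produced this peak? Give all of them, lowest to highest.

85.5 kHz, 91.5 kHz, 144.5 kHz

Frequencies that alias to 26.5 kHz are k·fs ± 26.5 kHz for integer k ≥ 0.
k=0: 26.5 kHz.
k=1: 32.5 kHz, 85.5 kHz.
k=2: 91.5 kHz, 144.5 kHz.
k=3: 150.5 kHz, 203.5 kHz.
Within [67.9 kHz, 150.1 kHz]: 85.5 kHz, 91.5 kHz, 144.5 kHz.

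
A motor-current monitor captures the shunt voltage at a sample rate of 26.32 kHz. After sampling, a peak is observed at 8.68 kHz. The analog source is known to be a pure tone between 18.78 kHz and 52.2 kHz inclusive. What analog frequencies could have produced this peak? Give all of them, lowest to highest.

35 kHz, 43.96 kHz

Frequencies that alias to 8.68 kHz are k·fs ± 8.68 kHz for integer k ≥ 0.
k=0: 8.68 kHz.
k=1: 17.64 kHz, 35 kHz.
k=2: 43.96 kHz, 61.32 kHz.
k=3: 70.28 kHz, 87.64 kHz.
Within [18.78 kHz, 52.2 kHz]: 35 kHz, 43.96 kHz.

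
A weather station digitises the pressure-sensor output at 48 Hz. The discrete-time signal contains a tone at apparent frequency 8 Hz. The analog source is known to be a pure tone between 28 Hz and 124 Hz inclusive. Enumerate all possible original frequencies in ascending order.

Frequencies that alias to 8 Hz are k·fs ± 8 Hz for integer k ≥ 0.
k=0: 8 Hz.
k=1: 40 Hz, 56 Hz.
k=2: 88 Hz, 104 Hz.
k=3: 136 Hz, 152 Hz.
Within [28 Hz, 124 Hz]: 40 Hz, 56 Hz, 88 Hz, 104 Hz.

40 Hz, 56 Hz, 88 Hz, 104 Hz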